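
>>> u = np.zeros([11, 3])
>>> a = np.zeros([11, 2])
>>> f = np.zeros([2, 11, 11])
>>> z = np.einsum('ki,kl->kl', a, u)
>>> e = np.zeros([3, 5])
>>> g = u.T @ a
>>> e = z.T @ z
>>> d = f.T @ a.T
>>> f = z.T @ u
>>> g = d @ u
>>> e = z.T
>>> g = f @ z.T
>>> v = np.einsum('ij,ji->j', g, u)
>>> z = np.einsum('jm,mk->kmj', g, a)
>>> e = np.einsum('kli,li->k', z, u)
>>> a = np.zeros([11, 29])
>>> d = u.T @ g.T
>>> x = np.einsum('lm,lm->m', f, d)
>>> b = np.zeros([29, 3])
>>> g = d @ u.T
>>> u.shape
(11, 3)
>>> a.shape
(11, 29)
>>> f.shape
(3, 3)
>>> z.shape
(2, 11, 3)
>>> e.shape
(2,)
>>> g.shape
(3, 11)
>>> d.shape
(3, 3)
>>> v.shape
(11,)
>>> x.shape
(3,)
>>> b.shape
(29, 3)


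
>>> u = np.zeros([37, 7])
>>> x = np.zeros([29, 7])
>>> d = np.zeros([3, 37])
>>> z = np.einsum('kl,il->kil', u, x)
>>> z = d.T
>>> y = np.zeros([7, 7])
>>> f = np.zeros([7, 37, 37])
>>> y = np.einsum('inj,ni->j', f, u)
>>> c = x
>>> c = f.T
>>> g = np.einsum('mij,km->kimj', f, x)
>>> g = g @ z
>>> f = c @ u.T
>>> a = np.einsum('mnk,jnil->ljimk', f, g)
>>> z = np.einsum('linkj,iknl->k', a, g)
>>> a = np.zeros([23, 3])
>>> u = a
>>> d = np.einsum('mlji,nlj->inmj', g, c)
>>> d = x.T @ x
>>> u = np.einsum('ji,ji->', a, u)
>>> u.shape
()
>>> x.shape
(29, 7)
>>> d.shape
(7, 7)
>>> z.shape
(37,)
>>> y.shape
(37,)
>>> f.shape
(37, 37, 37)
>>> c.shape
(37, 37, 7)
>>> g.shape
(29, 37, 7, 3)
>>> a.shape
(23, 3)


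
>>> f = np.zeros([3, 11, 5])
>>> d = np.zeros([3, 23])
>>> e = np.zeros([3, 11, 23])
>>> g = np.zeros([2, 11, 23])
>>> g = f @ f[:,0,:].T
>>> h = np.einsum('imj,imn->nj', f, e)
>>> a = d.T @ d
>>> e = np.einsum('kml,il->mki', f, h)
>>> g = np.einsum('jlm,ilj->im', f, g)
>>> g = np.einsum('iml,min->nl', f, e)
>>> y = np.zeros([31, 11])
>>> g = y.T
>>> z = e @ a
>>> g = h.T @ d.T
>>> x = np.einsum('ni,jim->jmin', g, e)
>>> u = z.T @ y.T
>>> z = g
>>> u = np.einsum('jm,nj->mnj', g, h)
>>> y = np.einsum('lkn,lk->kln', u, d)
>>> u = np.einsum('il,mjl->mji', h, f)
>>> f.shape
(3, 11, 5)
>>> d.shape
(3, 23)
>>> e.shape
(11, 3, 23)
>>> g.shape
(5, 3)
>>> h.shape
(23, 5)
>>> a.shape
(23, 23)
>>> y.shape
(23, 3, 5)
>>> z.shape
(5, 3)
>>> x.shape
(11, 23, 3, 5)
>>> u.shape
(3, 11, 23)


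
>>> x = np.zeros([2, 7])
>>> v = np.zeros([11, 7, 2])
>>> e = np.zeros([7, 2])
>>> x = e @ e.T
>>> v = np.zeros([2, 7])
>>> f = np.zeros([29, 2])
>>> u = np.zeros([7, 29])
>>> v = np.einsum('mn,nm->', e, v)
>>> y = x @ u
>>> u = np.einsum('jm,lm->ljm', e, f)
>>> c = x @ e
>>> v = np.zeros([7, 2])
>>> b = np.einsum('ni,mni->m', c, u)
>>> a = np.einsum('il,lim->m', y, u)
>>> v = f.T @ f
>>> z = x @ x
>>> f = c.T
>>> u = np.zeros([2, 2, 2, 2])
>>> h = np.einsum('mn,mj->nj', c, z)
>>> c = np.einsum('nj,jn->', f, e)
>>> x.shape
(7, 7)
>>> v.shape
(2, 2)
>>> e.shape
(7, 2)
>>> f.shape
(2, 7)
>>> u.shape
(2, 2, 2, 2)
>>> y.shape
(7, 29)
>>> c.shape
()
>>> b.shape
(29,)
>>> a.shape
(2,)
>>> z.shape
(7, 7)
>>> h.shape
(2, 7)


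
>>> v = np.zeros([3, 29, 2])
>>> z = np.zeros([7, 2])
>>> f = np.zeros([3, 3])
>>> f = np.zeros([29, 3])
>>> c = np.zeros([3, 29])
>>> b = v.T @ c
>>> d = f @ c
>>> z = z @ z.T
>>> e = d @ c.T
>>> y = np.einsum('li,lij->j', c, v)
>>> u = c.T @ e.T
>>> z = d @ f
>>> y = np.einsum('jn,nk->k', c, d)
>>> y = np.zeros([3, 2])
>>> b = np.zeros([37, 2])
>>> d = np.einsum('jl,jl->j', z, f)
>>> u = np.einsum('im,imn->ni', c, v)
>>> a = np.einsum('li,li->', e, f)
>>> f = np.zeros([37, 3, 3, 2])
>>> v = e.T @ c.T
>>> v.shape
(3, 3)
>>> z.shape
(29, 3)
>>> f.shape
(37, 3, 3, 2)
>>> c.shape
(3, 29)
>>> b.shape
(37, 2)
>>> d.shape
(29,)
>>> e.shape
(29, 3)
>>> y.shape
(3, 2)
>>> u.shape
(2, 3)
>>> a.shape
()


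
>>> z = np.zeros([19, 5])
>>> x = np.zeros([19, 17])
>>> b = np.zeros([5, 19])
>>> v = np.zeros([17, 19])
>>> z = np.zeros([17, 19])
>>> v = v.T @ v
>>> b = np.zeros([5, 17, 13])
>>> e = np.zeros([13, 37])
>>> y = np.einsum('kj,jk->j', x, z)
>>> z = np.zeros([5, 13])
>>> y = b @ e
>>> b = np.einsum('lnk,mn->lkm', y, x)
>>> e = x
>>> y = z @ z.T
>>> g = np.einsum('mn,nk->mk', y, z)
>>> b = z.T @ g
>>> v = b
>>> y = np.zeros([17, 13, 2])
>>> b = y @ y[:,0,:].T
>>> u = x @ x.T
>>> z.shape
(5, 13)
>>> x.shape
(19, 17)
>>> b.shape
(17, 13, 17)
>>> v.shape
(13, 13)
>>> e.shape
(19, 17)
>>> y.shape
(17, 13, 2)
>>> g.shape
(5, 13)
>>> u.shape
(19, 19)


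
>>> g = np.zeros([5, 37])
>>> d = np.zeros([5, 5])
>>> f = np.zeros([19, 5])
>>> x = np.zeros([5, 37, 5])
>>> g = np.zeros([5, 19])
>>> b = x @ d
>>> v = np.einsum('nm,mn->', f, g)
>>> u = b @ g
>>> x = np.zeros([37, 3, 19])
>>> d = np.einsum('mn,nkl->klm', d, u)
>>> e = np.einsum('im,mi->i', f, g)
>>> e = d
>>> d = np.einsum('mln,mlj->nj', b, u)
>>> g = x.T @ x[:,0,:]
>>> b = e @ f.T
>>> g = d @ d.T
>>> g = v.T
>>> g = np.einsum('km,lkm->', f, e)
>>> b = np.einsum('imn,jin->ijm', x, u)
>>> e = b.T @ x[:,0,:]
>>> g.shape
()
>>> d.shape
(5, 19)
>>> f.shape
(19, 5)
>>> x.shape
(37, 3, 19)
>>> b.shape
(37, 5, 3)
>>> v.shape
()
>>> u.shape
(5, 37, 19)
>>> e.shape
(3, 5, 19)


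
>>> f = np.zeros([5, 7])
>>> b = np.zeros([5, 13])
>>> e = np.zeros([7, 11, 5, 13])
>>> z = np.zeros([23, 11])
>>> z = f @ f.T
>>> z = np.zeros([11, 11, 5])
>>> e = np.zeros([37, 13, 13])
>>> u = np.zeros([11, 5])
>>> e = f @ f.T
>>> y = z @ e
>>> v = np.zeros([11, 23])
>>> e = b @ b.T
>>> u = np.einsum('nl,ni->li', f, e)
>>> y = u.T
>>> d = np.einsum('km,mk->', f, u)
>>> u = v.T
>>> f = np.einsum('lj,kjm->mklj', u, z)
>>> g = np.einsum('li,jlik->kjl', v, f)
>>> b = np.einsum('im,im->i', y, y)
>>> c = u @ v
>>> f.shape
(5, 11, 23, 11)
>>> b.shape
(5,)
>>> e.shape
(5, 5)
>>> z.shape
(11, 11, 5)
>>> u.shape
(23, 11)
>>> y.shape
(5, 7)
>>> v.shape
(11, 23)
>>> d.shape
()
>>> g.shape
(11, 5, 11)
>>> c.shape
(23, 23)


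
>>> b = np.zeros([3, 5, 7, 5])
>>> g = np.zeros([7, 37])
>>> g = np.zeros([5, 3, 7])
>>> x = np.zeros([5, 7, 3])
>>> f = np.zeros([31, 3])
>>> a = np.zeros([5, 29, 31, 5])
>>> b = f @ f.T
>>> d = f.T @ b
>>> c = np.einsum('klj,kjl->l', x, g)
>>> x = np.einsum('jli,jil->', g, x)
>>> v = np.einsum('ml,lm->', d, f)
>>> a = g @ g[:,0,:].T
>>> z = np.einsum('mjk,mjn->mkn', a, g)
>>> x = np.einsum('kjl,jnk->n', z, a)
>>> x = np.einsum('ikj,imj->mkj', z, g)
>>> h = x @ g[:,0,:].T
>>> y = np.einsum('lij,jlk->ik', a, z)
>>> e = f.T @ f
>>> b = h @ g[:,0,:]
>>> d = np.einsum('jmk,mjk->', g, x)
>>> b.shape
(3, 5, 7)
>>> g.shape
(5, 3, 7)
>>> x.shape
(3, 5, 7)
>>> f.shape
(31, 3)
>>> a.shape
(5, 3, 5)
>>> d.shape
()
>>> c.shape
(7,)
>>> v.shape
()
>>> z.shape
(5, 5, 7)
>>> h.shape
(3, 5, 5)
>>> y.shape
(3, 7)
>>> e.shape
(3, 3)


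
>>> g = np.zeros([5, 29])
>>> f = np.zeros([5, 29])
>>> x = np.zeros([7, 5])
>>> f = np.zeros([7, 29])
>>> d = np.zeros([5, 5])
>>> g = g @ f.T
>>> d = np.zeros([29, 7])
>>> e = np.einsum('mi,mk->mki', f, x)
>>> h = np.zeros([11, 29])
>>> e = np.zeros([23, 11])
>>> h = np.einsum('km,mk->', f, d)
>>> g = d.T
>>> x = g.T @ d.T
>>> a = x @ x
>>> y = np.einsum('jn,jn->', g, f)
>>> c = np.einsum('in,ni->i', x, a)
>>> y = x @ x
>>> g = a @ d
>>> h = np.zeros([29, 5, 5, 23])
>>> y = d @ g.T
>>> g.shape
(29, 7)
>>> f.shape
(7, 29)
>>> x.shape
(29, 29)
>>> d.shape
(29, 7)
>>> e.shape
(23, 11)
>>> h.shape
(29, 5, 5, 23)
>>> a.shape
(29, 29)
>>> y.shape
(29, 29)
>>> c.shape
(29,)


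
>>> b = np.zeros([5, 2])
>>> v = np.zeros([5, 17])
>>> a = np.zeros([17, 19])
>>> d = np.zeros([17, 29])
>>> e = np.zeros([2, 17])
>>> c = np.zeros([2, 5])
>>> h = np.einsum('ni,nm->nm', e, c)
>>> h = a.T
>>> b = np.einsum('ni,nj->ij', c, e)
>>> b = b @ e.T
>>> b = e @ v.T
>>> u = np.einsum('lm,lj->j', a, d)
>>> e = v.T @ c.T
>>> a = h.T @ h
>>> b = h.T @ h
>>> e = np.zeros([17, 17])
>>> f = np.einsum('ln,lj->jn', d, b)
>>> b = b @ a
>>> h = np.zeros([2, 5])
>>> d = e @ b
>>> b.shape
(17, 17)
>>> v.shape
(5, 17)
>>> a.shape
(17, 17)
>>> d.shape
(17, 17)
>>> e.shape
(17, 17)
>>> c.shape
(2, 5)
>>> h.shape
(2, 5)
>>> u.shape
(29,)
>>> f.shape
(17, 29)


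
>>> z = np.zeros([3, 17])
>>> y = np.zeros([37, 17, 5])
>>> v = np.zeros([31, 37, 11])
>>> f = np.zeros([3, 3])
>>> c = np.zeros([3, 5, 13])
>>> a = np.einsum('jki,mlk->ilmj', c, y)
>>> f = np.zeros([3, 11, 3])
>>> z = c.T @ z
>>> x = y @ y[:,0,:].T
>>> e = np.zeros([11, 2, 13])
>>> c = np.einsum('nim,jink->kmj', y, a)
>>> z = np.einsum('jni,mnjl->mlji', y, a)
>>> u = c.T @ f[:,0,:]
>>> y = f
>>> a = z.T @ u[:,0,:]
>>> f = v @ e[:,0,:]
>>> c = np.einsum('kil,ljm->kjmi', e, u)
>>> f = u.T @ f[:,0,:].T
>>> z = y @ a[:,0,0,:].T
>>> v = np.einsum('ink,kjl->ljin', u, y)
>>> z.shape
(3, 11, 5)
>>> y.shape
(3, 11, 3)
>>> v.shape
(3, 11, 13, 5)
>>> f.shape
(3, 5, 31)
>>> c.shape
(11, 5, 3, 2)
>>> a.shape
(5, 37, 3, 3)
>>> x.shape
(37, 17, 37)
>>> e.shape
(11, 2, 13)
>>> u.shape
(13, 5, 3)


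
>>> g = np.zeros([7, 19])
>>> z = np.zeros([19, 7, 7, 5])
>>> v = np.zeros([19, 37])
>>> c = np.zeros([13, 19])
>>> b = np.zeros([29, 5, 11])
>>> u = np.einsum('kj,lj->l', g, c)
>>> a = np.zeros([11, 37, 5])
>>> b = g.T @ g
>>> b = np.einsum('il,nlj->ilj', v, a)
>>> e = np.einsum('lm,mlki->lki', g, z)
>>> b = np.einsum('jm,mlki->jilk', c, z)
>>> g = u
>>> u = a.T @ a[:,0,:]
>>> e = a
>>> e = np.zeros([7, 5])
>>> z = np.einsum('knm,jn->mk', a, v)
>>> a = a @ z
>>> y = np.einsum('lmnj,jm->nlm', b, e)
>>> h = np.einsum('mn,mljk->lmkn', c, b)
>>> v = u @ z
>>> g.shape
(13,)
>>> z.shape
(5, 11)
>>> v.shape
(5, 37, 11)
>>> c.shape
(13, 19)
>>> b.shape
(13, 5, 7, 7)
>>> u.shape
(5, 37, 5)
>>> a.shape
(11, 37, 11)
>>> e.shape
(7, 5)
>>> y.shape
(7, 13, 5)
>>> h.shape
(5, 13, 7, 19)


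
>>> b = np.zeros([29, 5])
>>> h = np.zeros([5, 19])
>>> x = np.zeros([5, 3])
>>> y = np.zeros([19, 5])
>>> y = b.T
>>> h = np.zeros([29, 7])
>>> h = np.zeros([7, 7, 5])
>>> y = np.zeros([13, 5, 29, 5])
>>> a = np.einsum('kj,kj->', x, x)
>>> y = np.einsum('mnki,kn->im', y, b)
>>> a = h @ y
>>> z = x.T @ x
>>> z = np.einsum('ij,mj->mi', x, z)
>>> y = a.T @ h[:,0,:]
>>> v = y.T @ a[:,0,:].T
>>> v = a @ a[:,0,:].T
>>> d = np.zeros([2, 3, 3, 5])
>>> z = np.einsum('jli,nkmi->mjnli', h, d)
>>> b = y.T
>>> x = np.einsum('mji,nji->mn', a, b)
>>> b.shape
(5, 7, 13)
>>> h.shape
(7, 7, 5)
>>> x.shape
(7, 5)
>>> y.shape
(13, 7, 5)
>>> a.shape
(7, 7, 13)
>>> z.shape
(3, 7, 2, 7, 5)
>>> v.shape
(7, 7, 7)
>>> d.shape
(2, 3, 3, 5)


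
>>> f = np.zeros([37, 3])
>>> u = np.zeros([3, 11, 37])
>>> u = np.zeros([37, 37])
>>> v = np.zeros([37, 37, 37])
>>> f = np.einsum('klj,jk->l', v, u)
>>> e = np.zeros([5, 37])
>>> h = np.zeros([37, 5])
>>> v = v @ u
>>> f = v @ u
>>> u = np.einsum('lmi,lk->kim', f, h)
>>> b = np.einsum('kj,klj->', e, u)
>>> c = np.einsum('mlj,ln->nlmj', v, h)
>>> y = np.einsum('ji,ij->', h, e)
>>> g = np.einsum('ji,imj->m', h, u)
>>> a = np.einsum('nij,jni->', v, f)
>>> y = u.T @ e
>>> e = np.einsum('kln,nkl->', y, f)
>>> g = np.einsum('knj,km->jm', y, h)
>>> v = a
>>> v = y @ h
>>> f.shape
(37, 37, 37)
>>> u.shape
(5, 37, 37)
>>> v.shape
(37, 37, 5)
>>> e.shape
()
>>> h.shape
(37, 5)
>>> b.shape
()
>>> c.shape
(5, 37, 37, 37)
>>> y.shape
(37, 37, 37)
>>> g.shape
(37, 5)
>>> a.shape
()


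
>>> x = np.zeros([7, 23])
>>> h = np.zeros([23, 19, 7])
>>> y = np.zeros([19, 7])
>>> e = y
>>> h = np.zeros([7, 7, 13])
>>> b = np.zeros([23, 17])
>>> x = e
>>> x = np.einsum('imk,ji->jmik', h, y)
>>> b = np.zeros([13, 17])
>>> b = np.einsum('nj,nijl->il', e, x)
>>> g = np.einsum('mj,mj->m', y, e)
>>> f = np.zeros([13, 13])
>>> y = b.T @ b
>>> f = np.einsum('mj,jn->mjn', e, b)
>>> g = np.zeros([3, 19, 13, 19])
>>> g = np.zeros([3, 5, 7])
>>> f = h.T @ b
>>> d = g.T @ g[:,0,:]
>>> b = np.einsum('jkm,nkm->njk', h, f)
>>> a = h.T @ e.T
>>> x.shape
(19, 7, 7, 13)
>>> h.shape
(7, 7, 13)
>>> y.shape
(13, 13)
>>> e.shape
(19, 7)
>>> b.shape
(13, 7, 7)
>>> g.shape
(3, 5, 7)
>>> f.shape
(13, 7, 13)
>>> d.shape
(7, 5, 7)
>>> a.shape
(13, 7, 19)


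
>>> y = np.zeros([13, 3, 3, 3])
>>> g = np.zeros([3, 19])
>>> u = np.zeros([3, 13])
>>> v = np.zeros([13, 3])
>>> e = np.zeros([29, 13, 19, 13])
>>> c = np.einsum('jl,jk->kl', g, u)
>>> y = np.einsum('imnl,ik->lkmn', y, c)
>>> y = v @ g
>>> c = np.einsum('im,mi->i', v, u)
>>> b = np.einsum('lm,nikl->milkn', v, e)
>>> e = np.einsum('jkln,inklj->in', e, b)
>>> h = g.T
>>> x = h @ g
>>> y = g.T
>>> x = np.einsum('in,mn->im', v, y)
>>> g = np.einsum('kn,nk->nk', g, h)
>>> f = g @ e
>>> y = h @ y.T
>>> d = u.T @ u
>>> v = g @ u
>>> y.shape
(19, 19)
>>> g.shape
(19, 3)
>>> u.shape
(3, 13)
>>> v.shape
(19, 13)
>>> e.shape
(3, 13)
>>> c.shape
(13,)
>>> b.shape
(3, 13, 13, 19, 29)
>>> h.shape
(19, 3)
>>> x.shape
(13, 19)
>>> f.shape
(19, 13)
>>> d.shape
(13, 13)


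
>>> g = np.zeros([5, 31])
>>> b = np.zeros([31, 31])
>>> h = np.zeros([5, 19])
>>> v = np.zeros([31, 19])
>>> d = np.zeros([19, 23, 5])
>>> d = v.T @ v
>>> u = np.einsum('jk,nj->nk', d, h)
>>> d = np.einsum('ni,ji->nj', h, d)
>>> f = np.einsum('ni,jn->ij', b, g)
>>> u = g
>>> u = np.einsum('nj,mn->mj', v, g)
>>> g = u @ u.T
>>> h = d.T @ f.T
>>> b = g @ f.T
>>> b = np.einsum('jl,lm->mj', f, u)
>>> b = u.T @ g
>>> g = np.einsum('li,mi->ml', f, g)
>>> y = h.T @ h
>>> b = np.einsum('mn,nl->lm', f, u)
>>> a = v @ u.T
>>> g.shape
(5, 31)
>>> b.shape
(19, 31)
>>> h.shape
(19, 31)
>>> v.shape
(31, 19)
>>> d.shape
(5, 19)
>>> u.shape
(5, 19)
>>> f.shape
(31, 5)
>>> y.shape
(31, 31)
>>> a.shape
(31, 5)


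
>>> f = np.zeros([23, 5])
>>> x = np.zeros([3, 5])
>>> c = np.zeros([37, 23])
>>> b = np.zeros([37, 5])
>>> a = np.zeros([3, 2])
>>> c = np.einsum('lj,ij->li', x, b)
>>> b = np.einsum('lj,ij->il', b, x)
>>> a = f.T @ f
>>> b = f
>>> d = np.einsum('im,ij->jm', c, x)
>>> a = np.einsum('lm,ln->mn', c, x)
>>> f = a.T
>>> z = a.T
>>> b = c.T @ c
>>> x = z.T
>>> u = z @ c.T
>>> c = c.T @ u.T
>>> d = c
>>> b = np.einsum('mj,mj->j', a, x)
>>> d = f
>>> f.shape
(5, 37)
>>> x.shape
(37, 5)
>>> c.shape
(37, 5)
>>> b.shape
(5,)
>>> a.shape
(37, 5)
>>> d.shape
(5, 37)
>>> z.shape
(5, 37)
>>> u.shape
(5, 3)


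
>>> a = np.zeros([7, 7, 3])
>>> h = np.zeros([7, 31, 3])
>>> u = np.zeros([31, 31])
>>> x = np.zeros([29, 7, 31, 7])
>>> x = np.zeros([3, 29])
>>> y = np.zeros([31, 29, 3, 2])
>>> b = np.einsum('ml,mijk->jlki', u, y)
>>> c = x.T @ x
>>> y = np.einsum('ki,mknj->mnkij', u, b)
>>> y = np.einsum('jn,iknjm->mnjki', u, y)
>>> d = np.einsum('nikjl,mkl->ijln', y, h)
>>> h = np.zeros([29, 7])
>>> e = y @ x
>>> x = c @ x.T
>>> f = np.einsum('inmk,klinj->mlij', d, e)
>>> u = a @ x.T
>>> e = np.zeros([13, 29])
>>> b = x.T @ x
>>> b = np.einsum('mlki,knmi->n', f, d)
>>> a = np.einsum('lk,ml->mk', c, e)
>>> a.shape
(13, 29)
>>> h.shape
(29, 7)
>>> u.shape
(7, 7, 29)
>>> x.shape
(29, 3)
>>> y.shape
(29, 31, 31, 2, 3)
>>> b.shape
(2,)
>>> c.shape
(29, 29)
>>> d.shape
(31, 2, 3, 29)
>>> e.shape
(13, 29)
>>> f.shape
(3, 31, 31, 29)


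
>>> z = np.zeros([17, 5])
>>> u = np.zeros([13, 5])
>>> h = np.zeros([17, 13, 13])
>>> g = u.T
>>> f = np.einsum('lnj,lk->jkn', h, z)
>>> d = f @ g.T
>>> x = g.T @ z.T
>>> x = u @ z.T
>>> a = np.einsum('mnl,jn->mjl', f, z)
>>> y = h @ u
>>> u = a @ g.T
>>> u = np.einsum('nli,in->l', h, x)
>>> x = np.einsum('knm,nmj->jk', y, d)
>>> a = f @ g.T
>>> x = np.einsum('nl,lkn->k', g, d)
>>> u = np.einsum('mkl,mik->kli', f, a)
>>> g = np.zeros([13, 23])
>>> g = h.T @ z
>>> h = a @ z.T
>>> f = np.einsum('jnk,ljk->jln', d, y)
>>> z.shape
(17, 5)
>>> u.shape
(5, 13, 5)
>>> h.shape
(13, 5, 17)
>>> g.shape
(13, 13, 5)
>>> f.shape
(13, 17, 5)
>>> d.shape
(13, 5, 5)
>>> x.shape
(5,)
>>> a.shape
(13, 5, 5)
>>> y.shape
(17, 13, 5)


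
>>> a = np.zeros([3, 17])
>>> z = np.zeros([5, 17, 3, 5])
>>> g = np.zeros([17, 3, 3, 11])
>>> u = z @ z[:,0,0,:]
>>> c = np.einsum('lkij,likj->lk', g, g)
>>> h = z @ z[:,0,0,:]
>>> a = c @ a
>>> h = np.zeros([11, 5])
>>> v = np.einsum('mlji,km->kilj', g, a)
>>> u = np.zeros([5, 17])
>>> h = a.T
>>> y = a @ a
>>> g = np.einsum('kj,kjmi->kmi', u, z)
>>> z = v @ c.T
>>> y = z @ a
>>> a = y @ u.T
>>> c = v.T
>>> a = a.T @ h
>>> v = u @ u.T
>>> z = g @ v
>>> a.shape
(5, 3, 11, 17)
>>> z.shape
(5, 3, 5)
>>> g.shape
(5, 3, 5)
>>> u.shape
(5, 17)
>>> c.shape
(3, 3, 11, 17)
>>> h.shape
(17, 17)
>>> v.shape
(5, 5)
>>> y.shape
(17, 11, 3, 17)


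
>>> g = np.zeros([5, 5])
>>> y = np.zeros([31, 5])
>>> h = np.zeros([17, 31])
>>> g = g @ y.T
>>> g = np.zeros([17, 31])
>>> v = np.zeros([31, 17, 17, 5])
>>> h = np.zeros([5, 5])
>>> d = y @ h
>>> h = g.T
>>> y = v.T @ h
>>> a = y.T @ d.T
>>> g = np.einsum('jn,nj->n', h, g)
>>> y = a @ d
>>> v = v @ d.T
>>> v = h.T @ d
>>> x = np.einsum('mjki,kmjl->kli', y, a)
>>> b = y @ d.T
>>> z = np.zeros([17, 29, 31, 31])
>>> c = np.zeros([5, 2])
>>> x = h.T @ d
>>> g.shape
(17,)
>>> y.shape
(17, 17, 17, 5)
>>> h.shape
(31, 17)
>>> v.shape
(17, 5)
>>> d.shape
(31, 5)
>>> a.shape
(17, 17, 17, 31)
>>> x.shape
(17, 5)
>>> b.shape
(17, 17, 17, 31)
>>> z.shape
(17, 29, 31, 31)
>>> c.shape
(5, 2)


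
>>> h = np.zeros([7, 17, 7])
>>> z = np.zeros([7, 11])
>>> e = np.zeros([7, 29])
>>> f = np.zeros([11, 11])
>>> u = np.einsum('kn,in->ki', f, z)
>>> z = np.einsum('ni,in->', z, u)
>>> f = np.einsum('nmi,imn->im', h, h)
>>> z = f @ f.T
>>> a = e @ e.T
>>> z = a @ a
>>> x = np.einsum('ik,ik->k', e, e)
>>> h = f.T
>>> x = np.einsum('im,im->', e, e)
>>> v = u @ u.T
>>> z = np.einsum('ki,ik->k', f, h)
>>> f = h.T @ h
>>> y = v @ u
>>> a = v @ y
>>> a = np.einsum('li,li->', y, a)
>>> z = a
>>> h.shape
(17, 7)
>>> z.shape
()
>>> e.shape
(7, 29)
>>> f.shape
(7, 7)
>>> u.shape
(11, 7)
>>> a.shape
()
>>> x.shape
()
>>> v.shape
(11, 11)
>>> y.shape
(11, 7)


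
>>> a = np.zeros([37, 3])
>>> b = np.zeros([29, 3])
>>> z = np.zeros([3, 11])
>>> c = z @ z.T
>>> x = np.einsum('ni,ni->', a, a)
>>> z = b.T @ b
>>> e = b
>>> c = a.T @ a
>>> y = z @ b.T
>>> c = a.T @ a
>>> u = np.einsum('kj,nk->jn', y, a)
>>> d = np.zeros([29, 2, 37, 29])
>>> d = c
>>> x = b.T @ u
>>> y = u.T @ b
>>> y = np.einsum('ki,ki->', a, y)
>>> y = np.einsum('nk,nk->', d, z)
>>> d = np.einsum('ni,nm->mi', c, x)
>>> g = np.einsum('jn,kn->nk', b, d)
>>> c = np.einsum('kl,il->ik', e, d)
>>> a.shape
(37, 3)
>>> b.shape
(29, 3)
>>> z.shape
(3, 3)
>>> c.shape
(37, 29)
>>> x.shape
(3, 37)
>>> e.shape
(29, 3)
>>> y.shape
()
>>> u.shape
(29, 37)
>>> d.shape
(37, 3)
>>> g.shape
(3, 37)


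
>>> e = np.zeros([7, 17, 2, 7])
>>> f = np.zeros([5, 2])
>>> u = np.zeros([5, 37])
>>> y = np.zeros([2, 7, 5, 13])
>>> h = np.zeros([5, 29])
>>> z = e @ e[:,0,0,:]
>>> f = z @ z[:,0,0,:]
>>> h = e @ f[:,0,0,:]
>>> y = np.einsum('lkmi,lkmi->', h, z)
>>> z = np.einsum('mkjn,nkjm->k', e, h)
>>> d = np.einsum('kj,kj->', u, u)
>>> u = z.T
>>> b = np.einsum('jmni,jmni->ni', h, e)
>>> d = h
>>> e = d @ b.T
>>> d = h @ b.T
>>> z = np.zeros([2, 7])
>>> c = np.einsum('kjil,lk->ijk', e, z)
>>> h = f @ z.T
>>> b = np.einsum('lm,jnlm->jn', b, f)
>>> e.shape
(7, 17, 2, 2)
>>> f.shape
(7, 17, 2, 7)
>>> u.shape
(17,)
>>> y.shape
()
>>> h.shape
(7, 17, 2, 2)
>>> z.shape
(2, 7)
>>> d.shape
(7, 17, 2, 2)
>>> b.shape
(7, 17)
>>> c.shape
(2, 17, 7)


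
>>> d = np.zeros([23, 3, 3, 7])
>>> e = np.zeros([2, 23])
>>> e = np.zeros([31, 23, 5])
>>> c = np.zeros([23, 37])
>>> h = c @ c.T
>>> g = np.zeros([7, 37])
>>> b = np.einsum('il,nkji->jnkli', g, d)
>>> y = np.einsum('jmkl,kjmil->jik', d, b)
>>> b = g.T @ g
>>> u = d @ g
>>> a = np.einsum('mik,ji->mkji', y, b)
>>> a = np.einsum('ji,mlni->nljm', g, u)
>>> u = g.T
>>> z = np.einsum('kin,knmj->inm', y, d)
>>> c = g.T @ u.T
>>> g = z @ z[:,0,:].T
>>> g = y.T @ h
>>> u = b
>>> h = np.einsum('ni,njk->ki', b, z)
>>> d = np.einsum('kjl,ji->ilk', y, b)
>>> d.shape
(37, 3, 23)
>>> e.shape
(31, 23, 5)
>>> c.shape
(37, 37)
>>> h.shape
(3, 37)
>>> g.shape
(3, 37, 23)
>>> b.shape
(37, 37)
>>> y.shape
(23, 37, 3)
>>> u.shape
(37, 37)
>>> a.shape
(3, 3, 7, 23)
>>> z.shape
(37, 3, 3)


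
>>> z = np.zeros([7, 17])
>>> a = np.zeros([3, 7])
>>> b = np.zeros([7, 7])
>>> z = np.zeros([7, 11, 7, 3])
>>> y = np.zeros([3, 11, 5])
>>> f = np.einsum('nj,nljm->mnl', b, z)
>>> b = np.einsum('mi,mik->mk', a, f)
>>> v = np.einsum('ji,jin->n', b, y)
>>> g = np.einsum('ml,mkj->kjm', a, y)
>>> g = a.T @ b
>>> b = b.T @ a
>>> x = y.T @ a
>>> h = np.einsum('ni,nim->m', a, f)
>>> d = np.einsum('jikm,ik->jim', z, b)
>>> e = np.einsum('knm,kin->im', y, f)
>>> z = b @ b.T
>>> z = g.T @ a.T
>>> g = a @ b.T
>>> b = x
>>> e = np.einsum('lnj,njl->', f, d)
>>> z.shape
(11, 3)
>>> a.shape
(3, 7)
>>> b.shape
(5, 11, 7)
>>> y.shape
(3, 11, 5)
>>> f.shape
(3, 7, 11)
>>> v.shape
(5,)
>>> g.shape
(3, 11)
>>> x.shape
(5, 11, 7)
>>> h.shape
(11,)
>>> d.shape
(7, 11, 3)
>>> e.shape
()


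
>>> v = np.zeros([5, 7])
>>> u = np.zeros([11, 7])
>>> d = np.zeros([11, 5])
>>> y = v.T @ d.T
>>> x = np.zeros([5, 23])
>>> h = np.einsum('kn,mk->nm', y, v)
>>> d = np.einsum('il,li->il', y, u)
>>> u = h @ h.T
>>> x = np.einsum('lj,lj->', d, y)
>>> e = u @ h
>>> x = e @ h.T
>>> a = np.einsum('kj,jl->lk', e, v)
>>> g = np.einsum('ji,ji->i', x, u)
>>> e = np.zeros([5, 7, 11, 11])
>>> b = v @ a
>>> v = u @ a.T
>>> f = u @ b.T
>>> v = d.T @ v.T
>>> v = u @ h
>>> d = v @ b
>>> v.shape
(11, 5)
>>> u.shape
(11, 11)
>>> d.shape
(11, 11)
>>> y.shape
(7, 11)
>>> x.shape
(11, 11)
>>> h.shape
(11, 5)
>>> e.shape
(5, 7, 11, 11)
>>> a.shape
(7, 11)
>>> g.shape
(11,)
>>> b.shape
(5, 11)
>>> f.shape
(11, 5)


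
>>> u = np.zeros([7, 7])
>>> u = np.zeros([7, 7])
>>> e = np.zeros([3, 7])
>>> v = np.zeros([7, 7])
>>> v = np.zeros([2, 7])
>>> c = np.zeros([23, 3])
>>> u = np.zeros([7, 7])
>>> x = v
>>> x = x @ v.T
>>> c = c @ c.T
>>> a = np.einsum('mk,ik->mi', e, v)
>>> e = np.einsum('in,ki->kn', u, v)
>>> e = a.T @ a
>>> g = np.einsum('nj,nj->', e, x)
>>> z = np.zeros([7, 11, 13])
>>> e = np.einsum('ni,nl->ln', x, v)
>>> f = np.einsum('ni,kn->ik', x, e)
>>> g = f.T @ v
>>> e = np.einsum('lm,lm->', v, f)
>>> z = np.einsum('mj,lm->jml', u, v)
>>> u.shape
(7, 7)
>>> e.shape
()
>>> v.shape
(2, 7)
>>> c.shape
(23, 23)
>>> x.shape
(2, 2)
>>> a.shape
(3, 2)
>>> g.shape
(7, 7)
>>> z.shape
(7, 7, 2)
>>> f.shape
(2, 7)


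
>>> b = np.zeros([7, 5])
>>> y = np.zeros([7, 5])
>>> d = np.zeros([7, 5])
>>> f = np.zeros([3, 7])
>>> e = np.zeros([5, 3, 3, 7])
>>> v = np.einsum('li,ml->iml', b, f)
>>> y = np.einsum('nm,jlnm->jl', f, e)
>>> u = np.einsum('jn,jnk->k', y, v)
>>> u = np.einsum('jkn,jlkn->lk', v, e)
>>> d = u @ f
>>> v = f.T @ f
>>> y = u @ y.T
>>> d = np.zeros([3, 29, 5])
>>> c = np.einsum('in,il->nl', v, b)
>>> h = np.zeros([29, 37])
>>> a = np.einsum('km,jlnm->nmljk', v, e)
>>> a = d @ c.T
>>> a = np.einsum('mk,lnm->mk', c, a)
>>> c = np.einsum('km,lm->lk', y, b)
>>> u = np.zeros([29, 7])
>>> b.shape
(7, 5)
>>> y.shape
(3, 5)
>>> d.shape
(3, 29, 5)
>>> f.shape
(3, 7)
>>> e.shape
(5, 3, 3, 7)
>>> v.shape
(7, 7)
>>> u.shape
(29, 7)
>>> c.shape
(7, 3)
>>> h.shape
(29, 37)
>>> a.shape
(7, 5)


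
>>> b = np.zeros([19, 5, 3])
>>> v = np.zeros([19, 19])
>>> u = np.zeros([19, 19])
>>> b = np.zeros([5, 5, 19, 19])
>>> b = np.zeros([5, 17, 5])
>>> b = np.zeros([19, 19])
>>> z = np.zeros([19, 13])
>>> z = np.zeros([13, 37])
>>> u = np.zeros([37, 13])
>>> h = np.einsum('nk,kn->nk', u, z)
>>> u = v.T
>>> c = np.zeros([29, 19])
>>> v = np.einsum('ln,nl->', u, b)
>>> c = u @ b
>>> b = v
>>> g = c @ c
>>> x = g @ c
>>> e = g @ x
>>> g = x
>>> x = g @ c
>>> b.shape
()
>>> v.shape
()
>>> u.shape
(19, 19)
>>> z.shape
(13, 37)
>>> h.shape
(37, 13)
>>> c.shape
(19, 19)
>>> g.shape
(19, 19)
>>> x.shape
(19, 19)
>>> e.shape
(19, 19)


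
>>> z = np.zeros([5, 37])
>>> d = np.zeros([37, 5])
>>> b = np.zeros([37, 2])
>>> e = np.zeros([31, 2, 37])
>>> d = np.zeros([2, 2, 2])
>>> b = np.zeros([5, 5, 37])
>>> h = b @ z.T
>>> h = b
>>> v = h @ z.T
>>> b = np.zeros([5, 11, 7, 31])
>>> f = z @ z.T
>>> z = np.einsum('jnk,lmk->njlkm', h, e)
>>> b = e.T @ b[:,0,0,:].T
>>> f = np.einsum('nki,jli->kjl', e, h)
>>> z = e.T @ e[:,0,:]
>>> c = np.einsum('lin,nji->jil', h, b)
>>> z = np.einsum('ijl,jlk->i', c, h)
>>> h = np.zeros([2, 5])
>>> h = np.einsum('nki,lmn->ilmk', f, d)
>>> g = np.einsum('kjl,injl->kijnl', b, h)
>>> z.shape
(2,)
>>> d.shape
(2, 2, 2)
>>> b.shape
(37, 2, 5)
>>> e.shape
(31, 2, 37)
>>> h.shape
(5, 2, 2, 5)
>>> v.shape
(5, 5, 5)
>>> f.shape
(2, 5, 5)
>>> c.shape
(2, 5, 5)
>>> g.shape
(37, 5, 2, 2, 5)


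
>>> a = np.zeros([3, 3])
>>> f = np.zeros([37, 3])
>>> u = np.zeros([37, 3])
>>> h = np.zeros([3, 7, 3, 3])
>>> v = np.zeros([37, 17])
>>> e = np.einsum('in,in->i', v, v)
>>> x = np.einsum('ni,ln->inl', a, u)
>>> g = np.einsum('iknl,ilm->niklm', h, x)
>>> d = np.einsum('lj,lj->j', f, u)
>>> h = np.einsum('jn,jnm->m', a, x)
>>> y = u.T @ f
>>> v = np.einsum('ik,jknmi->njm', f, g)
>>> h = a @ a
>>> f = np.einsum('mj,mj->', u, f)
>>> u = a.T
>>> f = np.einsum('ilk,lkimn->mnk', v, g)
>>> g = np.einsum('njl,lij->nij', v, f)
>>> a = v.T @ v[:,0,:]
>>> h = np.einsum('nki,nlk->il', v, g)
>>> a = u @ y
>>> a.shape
(3, 3)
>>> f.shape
(3, 37, 3)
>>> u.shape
(3, 3)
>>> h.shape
(3, 37)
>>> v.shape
(7, 3, 3)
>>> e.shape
(37,)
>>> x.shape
(3, 3, 37)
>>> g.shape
(7, 37, 3)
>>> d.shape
(3,)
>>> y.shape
(3, 3)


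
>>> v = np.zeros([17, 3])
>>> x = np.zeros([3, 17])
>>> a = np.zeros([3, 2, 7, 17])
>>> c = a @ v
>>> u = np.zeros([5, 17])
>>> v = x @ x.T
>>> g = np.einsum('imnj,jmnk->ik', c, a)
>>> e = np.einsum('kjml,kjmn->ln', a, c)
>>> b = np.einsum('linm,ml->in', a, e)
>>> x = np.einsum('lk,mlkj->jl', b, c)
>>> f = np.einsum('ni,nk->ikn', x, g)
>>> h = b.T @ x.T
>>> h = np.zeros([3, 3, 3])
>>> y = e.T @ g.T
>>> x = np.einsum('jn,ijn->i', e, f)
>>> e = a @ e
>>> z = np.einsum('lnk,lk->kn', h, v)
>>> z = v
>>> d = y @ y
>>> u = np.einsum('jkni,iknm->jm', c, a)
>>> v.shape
(3, 3)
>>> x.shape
(2,)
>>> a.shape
(3, 2, 7, 17)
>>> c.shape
(3, 2, 7, 3)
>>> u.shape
(3, 17)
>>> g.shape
(3, 17)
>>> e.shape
(3, 2, 7, 3)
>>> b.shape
(2, 7)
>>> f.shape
(2, 17, 3)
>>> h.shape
(3, 3, 3)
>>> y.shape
(3, 3)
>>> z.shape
(3, 3)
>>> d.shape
(3, 3)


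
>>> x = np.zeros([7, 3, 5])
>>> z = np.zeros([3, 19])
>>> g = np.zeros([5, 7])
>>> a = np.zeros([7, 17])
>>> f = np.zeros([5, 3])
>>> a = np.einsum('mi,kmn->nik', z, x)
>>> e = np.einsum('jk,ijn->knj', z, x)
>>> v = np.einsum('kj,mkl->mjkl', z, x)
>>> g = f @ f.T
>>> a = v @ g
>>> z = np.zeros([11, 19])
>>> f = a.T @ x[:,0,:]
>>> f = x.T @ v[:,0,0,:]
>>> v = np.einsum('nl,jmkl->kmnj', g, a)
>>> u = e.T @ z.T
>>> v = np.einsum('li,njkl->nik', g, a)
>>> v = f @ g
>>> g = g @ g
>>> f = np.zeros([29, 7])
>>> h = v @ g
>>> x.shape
(7, 3, 5)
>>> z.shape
(11, 19)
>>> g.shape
(5, 5)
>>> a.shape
(7, 19, 3, 5)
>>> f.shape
(29, 7)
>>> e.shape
(19, 5, 3)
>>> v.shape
(5, 3, 5)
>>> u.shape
(3, 5, 11)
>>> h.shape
(5, 3, 5)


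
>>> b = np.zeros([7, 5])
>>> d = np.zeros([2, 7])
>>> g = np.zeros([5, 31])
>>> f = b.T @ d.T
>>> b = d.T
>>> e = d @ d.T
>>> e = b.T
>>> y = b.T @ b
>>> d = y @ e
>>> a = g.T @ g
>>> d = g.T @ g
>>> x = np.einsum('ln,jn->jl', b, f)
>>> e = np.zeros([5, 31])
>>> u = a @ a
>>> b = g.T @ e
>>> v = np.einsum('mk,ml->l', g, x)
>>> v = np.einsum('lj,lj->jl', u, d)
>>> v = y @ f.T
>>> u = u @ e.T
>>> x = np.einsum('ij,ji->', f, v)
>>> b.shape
(31, 31)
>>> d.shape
(31, 31)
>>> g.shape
(5, 31)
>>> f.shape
(5, 2)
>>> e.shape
(5, 31)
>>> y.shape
(2, 2)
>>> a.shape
(31, 31)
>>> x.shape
()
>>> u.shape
(31, 5)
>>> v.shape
(2, 5)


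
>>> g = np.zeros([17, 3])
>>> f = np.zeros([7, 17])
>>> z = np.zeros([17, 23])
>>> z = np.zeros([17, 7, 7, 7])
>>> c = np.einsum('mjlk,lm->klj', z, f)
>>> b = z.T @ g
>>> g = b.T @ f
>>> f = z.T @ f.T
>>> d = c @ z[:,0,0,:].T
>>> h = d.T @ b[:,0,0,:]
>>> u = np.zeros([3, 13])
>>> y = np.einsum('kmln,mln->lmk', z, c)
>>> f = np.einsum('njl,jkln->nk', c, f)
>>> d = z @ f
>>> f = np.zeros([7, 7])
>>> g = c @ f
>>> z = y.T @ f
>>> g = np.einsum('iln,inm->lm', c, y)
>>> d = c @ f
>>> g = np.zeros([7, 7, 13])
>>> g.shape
(7, 7, 13)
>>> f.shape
(7, 7)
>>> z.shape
(17, 7, 7)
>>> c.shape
(7, 7, 7)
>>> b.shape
(7, 7, 7, 3)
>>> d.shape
(7, 7, 7)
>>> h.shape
(17, 7, 3)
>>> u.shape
(3, 13)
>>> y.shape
(7, 7, 17)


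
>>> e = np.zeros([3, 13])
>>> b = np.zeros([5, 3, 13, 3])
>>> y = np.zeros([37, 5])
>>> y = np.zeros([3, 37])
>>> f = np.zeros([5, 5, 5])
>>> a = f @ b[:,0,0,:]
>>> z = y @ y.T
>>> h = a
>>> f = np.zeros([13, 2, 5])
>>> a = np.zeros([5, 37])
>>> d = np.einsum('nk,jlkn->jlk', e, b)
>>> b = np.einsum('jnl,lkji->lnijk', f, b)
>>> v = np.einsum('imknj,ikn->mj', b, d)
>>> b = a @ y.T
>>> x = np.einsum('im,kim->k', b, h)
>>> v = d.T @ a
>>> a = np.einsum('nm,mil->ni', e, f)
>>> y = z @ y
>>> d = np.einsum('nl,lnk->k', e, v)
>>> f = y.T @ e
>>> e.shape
(3, 13)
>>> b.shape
(5, 3)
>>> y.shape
(3, 37)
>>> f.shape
(37, 13)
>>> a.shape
(3, 2)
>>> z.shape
(3, 3)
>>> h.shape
(5, 5, 3)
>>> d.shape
(37,)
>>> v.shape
(13, 3, 37)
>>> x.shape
(5,)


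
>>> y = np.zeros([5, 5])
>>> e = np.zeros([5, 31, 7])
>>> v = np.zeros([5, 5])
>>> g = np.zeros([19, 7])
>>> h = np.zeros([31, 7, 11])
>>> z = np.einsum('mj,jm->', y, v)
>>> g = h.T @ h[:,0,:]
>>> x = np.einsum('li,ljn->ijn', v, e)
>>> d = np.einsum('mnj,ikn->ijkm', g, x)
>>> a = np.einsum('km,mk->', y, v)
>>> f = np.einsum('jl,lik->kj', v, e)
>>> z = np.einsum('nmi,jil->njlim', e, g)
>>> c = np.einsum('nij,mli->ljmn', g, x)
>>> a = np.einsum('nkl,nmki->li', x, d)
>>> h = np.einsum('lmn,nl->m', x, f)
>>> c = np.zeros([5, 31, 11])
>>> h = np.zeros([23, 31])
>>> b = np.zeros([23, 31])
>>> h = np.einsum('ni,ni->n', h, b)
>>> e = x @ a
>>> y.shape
(5, 5)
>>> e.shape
(5, 31, 11)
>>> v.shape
(5, 5)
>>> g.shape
(11, 7, 11)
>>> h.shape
(23,)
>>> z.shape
(5, 11, 11, 7, 31)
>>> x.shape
(5, 31, 7)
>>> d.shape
(5, 11, 31, 11)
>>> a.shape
(7, 11)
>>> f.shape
(7, 5)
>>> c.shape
(5, 31, 11)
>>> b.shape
(23, 31)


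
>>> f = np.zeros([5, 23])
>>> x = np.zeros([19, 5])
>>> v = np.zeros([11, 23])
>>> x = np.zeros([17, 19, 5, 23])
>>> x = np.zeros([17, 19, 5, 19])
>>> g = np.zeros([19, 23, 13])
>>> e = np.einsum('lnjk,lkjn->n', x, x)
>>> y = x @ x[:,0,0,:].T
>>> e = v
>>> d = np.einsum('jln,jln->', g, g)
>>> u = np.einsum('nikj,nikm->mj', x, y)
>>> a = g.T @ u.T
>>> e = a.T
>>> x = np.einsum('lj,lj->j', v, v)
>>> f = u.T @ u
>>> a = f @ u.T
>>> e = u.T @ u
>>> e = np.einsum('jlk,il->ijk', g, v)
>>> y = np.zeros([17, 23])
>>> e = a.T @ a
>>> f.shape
(19, 19)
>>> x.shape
(23,)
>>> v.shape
(11, 23)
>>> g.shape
(19, 23, 13)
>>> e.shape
(17, 17)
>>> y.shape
(17, 23)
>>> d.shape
()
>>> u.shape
(17, 19)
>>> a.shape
(19, 17)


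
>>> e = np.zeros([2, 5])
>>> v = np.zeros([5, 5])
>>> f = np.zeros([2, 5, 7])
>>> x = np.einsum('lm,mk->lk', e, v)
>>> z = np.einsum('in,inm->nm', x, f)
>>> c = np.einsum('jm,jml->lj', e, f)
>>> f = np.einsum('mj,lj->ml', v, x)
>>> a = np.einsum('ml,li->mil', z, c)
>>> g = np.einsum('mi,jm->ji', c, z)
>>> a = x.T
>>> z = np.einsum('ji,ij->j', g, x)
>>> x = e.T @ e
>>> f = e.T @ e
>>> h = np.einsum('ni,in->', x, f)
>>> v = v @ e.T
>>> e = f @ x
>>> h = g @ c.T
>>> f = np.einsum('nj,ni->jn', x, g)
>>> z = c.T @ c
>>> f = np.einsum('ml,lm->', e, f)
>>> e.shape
(5, 5)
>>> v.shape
(5, 2)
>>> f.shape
()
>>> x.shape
(5, 5)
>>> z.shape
(2, 2)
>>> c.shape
(7, 2)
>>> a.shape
(5, 2)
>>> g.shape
(5, 2)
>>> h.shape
(5, 7)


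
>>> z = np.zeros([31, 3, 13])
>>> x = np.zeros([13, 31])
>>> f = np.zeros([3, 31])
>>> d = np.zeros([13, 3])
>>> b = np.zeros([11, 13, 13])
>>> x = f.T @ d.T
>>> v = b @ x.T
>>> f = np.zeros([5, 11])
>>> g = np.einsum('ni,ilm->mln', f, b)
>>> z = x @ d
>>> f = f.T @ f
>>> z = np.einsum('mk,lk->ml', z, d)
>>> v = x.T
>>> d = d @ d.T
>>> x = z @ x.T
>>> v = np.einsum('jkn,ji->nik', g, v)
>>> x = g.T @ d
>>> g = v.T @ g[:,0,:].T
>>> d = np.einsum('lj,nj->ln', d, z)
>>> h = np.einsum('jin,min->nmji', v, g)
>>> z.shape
(31, 13)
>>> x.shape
(5, 13, 13)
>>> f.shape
(11, 11)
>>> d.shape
(13, 31)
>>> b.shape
(11, 13, 13)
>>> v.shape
(5, 31, 13)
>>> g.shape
(13, 31, 13)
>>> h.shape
(13, 13, 5, 31)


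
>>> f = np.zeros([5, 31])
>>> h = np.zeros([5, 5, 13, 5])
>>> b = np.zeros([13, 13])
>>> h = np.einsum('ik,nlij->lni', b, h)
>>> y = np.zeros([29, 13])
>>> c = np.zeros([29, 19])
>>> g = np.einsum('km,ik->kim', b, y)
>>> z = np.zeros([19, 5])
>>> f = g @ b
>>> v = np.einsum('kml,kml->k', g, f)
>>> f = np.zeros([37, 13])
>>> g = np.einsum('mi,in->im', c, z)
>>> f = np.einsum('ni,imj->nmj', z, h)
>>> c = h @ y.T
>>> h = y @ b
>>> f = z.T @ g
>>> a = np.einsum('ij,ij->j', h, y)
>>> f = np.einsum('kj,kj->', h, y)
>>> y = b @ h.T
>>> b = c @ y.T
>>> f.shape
()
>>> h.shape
(29, 13)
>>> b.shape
(5, 5, 13)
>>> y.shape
(13, 29)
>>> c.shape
(5, 5, 29)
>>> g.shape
(19, 29)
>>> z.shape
(19, 5)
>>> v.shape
(13,)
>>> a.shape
(13,)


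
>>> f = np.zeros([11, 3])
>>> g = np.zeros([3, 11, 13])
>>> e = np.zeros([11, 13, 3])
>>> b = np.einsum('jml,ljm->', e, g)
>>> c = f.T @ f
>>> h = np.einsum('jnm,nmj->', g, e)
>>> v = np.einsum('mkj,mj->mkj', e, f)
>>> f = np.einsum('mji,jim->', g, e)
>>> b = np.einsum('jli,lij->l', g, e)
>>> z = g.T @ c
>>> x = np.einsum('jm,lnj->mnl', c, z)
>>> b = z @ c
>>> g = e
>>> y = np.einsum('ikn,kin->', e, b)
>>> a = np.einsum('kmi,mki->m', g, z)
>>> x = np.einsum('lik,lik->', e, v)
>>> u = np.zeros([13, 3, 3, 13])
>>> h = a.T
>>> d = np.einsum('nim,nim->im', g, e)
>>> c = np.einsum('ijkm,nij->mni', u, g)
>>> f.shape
()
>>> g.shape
(11, 13, 3)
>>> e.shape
(11, 13, 3)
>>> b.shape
(13, 11, 3)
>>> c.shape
(13, 11, 13)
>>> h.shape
(13,)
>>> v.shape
(11, 13, 3)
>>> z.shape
(13, 11, 3)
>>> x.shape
()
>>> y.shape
()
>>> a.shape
(13,)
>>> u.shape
(13, 3, 3, 13)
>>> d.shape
(13, 3)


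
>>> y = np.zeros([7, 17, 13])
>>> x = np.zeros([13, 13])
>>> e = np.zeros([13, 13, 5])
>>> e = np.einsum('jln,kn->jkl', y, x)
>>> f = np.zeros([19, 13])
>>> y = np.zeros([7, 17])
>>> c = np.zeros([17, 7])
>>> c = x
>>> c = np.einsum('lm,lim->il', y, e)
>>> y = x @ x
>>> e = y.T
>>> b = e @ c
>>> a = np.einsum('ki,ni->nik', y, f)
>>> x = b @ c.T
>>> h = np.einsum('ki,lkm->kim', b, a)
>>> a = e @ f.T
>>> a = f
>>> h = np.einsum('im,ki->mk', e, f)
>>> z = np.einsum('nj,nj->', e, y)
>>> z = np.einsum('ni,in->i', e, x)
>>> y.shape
(13, 13)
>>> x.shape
(13, 13)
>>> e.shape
(13, 13)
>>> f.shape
(19, 13)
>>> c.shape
(13, 7)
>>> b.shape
(13, 7)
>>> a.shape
(19, 13)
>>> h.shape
(13, 19)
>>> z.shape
(13,)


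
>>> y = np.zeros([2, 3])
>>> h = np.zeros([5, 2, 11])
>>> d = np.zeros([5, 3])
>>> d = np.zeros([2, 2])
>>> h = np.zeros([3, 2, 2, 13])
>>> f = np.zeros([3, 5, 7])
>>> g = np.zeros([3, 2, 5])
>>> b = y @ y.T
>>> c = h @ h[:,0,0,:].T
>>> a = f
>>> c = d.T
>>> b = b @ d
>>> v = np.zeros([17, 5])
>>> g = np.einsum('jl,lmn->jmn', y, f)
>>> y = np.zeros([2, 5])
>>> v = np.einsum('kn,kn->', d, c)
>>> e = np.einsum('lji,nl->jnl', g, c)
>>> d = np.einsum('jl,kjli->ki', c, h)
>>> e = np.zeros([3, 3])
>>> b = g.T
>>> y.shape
(2, 5)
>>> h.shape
(3, 2, 2, 13)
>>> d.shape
(3, 13)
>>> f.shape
(3, 5, 7)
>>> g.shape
(2, 5, 7)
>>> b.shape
(7, 5, 2)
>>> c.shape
(2, 2)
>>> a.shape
(3, 5, 7)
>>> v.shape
()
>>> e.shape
(3, 3)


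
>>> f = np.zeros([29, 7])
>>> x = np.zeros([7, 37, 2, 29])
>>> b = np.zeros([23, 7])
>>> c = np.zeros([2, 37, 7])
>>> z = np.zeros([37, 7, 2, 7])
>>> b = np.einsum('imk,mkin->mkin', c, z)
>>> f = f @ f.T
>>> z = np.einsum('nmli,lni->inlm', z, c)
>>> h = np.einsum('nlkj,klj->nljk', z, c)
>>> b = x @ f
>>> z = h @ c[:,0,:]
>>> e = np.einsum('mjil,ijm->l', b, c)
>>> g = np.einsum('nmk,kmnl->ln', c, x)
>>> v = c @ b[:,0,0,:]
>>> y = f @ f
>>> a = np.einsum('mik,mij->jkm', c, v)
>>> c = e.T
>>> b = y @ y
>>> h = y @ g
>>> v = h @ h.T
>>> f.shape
(29, 29)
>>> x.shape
(7, 37, 2, 29)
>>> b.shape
(29, 29)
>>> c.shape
(29,)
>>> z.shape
(7, 37, 7, 7)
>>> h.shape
(29, 2)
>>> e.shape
(29,)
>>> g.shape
(29, 2)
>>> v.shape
(29, 29)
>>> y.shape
(29, 29)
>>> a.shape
(29, 7, 2)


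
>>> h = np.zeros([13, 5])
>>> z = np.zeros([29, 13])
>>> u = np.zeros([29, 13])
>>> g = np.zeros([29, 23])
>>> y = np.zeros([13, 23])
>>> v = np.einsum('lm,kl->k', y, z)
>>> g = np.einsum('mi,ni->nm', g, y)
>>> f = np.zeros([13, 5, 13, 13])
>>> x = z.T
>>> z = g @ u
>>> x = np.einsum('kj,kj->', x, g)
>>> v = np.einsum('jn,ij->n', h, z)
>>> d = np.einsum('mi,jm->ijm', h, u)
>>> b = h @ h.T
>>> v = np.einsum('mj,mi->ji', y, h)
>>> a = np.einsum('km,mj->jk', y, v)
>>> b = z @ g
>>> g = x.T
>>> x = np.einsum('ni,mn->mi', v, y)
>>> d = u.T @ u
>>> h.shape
(13, 5)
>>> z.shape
(13, 13)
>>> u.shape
(29, 13)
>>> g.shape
()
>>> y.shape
(13, 23)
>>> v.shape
(23, 5)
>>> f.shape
(13, 5, 13, 13)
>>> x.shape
(13, 5)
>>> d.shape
(13, 13)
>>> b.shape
(13, 29)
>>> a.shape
(5, 13)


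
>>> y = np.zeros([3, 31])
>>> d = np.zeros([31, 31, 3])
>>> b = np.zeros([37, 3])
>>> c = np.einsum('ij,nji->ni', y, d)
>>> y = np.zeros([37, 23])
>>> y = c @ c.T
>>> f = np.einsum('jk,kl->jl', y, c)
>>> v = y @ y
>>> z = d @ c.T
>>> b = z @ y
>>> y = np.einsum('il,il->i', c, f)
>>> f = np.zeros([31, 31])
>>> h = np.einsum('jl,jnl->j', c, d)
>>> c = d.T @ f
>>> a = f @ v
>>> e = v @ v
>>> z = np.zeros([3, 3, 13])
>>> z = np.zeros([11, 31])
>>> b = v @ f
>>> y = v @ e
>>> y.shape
(31, 31)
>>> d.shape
(31, 31, 3)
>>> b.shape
(31, 31)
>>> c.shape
(3, 31, 31)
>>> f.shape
(31, 31)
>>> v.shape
(31, 31)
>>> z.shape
(11, 31)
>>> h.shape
(31,)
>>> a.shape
(31, 31)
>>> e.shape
(31, 31)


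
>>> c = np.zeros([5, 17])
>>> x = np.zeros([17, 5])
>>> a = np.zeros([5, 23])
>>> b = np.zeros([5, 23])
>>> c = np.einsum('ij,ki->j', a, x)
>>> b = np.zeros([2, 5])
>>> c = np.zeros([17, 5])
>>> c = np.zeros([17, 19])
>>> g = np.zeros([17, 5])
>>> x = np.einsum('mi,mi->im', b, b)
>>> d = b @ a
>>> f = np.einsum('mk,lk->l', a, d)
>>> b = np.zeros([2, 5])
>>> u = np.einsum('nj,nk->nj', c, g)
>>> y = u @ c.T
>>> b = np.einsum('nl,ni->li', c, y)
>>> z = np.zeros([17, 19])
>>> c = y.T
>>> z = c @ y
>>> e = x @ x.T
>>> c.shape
(17, 17)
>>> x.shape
(5, 2)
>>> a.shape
(5, 23)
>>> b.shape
(19, 17)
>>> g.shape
(17, 5)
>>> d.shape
(2, 23)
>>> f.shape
(2,)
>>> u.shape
(17, 19)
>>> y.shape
(17, 17)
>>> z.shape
(17, 17)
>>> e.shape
(5, 5)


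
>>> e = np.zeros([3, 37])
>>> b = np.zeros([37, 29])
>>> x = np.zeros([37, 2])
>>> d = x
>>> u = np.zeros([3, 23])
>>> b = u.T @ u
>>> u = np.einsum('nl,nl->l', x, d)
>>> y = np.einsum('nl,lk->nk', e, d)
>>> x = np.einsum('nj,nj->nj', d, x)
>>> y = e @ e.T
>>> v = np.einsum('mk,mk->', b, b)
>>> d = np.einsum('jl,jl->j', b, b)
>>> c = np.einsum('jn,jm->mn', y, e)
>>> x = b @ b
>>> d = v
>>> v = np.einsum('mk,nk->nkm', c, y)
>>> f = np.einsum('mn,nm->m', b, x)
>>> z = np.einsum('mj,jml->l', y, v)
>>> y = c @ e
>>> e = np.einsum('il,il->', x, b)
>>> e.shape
()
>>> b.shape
(23, 23)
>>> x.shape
(23, 23)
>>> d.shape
()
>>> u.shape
(2,)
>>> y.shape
(37, 37)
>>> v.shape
(3, 3, 37)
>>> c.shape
(37, 3)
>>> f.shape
(23,)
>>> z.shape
(37,)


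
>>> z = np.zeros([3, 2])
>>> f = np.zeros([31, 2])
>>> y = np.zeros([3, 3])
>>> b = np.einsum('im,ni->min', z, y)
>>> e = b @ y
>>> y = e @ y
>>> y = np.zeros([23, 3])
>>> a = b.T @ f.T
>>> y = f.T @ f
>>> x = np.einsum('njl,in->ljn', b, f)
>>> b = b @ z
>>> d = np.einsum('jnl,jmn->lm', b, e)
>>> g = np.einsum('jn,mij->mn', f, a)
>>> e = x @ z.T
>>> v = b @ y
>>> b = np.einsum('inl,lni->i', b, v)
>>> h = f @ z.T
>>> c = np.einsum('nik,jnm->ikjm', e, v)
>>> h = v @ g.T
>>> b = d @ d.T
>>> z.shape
(3, 2)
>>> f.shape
(31, 2)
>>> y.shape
(2, 2)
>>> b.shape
(2, 2)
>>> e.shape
(3, 3, 3)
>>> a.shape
(3, 3, 31)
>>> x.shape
(3, 3, 2)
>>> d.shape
(2, 3)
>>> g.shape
(3, 2)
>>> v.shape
(2, 3, 2)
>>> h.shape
(2, 3, 3)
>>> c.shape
(3, 3, 2, 2)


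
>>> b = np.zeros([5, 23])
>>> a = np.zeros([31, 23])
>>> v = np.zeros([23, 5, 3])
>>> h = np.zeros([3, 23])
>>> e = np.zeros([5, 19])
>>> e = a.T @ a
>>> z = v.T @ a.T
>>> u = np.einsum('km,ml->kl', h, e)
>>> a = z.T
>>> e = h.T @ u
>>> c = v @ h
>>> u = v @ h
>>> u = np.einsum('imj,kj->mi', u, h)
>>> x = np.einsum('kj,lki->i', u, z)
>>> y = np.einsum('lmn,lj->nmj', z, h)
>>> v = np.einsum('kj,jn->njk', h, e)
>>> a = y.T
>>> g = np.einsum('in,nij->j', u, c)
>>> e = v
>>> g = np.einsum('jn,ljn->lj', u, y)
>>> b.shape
(5, 23)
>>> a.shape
(23, 5, 31)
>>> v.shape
(23, 23, 3)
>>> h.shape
(3, 23)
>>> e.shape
(23, 23, 3)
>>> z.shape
(3, 5, 31)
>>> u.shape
(5, 23)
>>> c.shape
(23, 5, 23)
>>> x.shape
(31,)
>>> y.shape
(31, 5, 23)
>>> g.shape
(31, 5)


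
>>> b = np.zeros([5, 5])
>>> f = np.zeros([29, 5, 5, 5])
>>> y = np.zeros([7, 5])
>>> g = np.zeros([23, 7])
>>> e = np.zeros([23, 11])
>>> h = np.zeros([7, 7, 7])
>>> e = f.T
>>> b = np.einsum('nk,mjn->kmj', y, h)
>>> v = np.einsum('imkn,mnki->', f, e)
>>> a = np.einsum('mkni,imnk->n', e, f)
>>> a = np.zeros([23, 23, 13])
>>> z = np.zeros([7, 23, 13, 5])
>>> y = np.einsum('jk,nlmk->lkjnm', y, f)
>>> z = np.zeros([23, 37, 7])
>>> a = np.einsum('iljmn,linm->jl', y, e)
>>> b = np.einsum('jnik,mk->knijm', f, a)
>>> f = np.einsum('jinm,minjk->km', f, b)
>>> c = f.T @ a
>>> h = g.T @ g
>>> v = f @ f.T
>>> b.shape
(5, 5, 5, 29, 7)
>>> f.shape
(7, 5)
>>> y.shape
(5, 5, 7, 29, 5)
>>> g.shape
(23, 7)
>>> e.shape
(5, 5, 5, 29)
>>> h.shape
(7, 7)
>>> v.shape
(7, 7)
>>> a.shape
(7, 5)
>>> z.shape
(23, 37, 7)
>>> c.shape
(5, 5)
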